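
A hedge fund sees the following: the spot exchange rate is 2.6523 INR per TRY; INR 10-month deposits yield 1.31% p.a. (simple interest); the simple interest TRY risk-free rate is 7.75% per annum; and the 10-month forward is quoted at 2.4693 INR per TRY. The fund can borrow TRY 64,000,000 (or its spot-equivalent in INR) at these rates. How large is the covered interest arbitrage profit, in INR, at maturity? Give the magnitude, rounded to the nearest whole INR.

T = 10/12 years.
Keep in TRY, deliver into the forward: 64,000,000·1.06458333333·2.4693 = INR 168,241,640.00.
Swap to INR now, deposit: 64,000,000·2.6523·1.01091666667 = INR 171,600,273.60.
The quoted forward undervalues TRY, so borrow TRY, convert to INR at spot, deposit the INR at 1.31%, and buy TRY forward at 2.4693 to cover the loan.
The gap between the two covered legs is INR 3,358,634.

INR 3,358,634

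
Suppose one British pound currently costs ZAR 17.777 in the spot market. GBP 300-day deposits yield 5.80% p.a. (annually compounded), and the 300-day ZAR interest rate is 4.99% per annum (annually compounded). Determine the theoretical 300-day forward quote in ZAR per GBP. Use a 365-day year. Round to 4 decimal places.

17.6651

T = 300/365 years.
ZAR growth factor: (1 + 0.0499)^(300/365) = 1.04083495.
GBP accumulates by (1 + 0.0580)^(300/365) = 1.04743048.
So F = 17.777 × 1.04083495 / 1.04743048 = 17.665061 (ZAR/GBP).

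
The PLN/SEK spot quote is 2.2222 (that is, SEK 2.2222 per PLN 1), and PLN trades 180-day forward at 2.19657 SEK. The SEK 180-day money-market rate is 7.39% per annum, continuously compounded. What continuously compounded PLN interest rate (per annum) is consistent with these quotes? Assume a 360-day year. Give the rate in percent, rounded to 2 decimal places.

T = 180/360 years.
By CIP, F/S equals the SEK-to-PLN growth ratio: 2.19657/2.2222 = 0.9884664.
SEK growth factor: e^(0.0739×180/360) = 1.0376411.
That pins the PLN growth at 1.0497485.
r = ln(1.0497485)/(180/360) = 0.097101 → 9.71%.

9.71%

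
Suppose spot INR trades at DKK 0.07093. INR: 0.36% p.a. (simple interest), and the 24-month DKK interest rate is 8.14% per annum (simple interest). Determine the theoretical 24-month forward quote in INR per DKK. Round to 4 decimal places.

T = 2 years.
DKK accumulates by 1 + 0.0814×2 = 1.162800.
INR accumulates by 1 + 0.0036×2 = 1.007200.
So F = 0.07093 × 1.162800 / 1.007200 = 0.081887812 (DKK/INR).
Invert for INR per DKK: 1 / 0.081887812 = 12.2118.

12.2118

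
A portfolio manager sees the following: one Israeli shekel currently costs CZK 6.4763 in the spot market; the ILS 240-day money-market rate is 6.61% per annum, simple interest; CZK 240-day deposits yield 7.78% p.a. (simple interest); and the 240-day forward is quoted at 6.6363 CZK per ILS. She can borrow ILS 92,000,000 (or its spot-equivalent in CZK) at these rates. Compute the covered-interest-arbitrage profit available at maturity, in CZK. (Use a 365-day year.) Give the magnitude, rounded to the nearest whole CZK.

CZK 10,776,046

T = 240/365 years.
Keep in ILS, deliver into the forward: 92,000,000·1.0434630137·6.6363 = CZK 637,075,491.00.
Swap to CZK now, deposit: 92,000,000·6.4763·1.05115616438 = CZK 626,299,445.40.
The quoted forward overvalues ILS, so borrow CZK, buy ILS at spot, deposit the ILS at 6.61%, and sell the proceeds forward at 6.6363.
Profit = 637,075,491.00 − 626,299,445.40 = CZK 10,776,046.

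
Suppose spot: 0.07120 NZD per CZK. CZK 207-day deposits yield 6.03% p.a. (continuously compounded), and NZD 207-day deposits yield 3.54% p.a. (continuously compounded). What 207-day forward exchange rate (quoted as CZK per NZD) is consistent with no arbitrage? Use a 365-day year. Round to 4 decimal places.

14.2447

T = 207/365 years.
NZD growth factor: e^(0.0354×207/365) = 1.02027905.
CZK growth factor: e^(0.0603×207/365) = 1.03478899.
CIP: F = S · (grow NZD)/(grow CZK) = 0.0712 × 1.02027905/1.03478899 = 0.070201625 NZD per CZK.
Quoted the other way: 1/0.070201625 = 14.2447 CZK per NZD.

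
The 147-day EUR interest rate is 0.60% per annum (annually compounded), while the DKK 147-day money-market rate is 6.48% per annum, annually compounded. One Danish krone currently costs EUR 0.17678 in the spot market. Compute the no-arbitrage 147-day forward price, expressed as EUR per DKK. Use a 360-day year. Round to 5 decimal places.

T = 147/360 years.
EUR accumulates by (1 + 0.0060)^(147/360) = 1.0024457.
DKK accumulates by (1 + 0.0648)^(147/360) = 1.0259695.
CIP: F = S · (grow EUR)/(grow DKK) = 0.17678 × 1.0024457/1.0259695 = 0.1727267 EUR per DKK.

0.17273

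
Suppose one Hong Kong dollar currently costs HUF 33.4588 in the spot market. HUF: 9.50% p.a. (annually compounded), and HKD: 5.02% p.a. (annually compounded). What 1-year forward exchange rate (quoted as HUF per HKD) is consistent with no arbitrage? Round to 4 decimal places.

34.8861

T = 1 year.
Growth of 1 HUF over T: (1 + 0.0950)^1 = 1.095000.
HKD growth factor: (1 + 0.0502)^1 = 1.050200.
Forward (HUF per HKD) = 33.4588 × 1.095000 / 1.050200 = 34.886104.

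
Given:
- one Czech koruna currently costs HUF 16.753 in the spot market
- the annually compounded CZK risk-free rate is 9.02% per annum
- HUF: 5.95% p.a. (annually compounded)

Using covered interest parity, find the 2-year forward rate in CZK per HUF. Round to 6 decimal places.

0.063200

T = 2 years.
HUF growth factor: (1 + 0.0595)^2 = 1.1225403.
CZK growth factor: (1 + 0.0902)^2 = 1.188536.
Forward (HUF per CZK) = 16.753 × 1.1225403 / 1.188536 = 15.82276.
Quoted the other way: 1/15.82276 = 0.063200 CZK per HUF.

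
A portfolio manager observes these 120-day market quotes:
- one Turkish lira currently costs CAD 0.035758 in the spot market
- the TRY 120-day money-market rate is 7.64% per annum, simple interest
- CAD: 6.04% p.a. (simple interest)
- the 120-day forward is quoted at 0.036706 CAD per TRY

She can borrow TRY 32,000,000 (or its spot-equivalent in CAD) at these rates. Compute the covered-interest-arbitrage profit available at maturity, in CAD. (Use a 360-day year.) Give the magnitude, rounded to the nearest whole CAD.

T = 120/360 years.
Invest the TRY and cover forward: 32,000,000 × 1.025466667 × 0.036706 = CAD 1,204,504.94.
Convert at spot and invest in CAD: 32,000,000 × 0.035758 × 1.020133333 = CAD 1,167,293.69.
The quoted forward overvalues TRY, so borrow CAD, buy TRY at spot, deposit the TRY at 7.64%, and sell the proceeds forward at 0.036706.
The gap between the two covered legs is CAD 37,211.

CAD 37,211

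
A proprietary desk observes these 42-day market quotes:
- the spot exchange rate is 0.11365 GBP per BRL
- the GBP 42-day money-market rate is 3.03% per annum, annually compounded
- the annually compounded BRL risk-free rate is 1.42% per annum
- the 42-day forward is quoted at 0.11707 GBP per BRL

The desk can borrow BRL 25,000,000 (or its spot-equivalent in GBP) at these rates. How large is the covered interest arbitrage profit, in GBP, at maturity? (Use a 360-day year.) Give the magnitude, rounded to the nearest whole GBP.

T = 42/360 years.
Keep in BRL, deliver into the forward: 25,000,000·1.001646368·0.11707 = GBP 2,931,568.51.
Swap to GBP now, deposit: 25,000,000·0.11365·1.003488574 = GBP 2,851,161.91.
The quoted forward overvalues BRL, so borrow GBP, buy BRL at spot, deposit the BRL at 1.42%, and sell the proceeds forward at 0.11707.
Profit = 2,931,568.51 − 2,851,161.91 = GBP 80,407.

GBP 80,407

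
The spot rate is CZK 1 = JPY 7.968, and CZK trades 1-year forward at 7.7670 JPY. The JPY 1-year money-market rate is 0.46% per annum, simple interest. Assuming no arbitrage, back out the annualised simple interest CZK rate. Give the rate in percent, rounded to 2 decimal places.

T = 1 year.
By CIP, F/S equals the JPY-to-CZK growth ratio: 7.767/7.968 = 0.9747741.
JPY growth factor: 1 + 0.0046×1 = 1.004600.
Hence g_CZK = 1.0305978.
r = (1.0305978 − 1)/1 = 0.030598 → 3.06%.

3.06%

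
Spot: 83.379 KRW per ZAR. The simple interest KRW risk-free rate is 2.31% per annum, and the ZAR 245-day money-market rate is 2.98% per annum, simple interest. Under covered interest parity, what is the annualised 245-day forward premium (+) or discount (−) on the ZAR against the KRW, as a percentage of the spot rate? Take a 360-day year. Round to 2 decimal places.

T = 245/360 years.
No-arbitrage forward: 83.379 × 1.0157208 / 1.0202806 = 83.006366 KRW/ZAR.
Annualised premium = (F − S)/S × (1/T) = (83.006366 − 83.379)/83.379 ÷ (245/360) = -0.66%.

-0.66%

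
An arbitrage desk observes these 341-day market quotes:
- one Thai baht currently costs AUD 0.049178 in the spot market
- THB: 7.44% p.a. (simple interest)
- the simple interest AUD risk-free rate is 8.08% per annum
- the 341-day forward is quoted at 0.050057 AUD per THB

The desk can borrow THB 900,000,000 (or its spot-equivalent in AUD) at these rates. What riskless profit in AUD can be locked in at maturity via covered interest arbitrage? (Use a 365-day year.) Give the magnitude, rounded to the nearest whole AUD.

AUD 581,448

T = 341/365 years.
Route A — deposit THB, sell forward: 900,000,000 × 1.0695079452 × 0.050057 = AUD 48,182,723.29.
Route B — convert at spot, deposit AUD: 900,000,000 × 0.049178 × 1.0754871233 = AUD 47,601,275.17.
The quoted forward overvalues THB, so borrow AUD, buy THB at spot, deposit the THB at 7.44%, and sell the proceeds forward at 0.050057.
Arbitrage profit = |48,182,723.29 − 47,601,275.17| = AUD 581,448.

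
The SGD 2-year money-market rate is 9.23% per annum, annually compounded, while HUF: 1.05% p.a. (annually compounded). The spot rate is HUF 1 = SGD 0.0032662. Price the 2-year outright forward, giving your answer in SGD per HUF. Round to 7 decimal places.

T = 2 years.
SGD accumulates by (1 + 0.0923)^2 = 1.1931193.
Growth of 1 HUF over T: (1 + 0.0105)^2 = 1.0211102.
So F = 0.0032662 × 1.1931193 / 1.0211102 = 0.003816401 (SGD/HUF).

0.0038164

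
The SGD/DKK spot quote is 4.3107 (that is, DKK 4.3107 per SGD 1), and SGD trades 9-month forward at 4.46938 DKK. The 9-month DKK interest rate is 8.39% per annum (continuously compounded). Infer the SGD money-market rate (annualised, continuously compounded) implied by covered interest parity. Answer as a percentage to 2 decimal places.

T = 9/12 years.
F/S = 4.46938/4.3107 = 1.0368107 = (growth of DKK) / (growth of SGD).
The DKK side grows by e^(0.0839×9/12) = 1.064947.
That pins the SGD growth at 1.0271374.
r = ln(1.0271374)/(9/12) = 0.035701 → 3.57%.

3.57%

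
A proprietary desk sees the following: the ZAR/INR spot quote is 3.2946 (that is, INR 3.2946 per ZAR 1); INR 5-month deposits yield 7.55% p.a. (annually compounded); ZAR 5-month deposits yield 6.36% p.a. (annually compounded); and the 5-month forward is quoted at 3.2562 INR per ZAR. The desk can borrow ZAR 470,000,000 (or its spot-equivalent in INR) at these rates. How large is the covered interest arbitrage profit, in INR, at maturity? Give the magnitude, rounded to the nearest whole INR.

INR 25,900,202

T = 5/12 years.
Invest the ZAR and cover forward: 470,000,000 × 1.026024277239 × 3.2562 = INR 1,570,241,918.23.
Convert at spot and invest in INR: 470,000,000 × 3.2946 × 1.030791921229 = INR 1,596,142,119.93.
The quoted forward undervalues ZAR, so borrow ZAR, convert to INR at spot, deposit the INR at 7.55%, and buy ZAR forward at 3.2562 to cover the loan.
Arbitrage profit = |1,570,241,918.23 − 1,596,142,119.93| = INR 25,900,202.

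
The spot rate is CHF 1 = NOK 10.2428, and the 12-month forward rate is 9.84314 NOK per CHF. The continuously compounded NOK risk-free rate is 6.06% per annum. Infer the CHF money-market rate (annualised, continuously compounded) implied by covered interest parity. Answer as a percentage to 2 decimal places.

T = 1 year.
By CIP, F/S equals the NOK-to-CHF growth ratio: 9.84314/10.2428 = 0.9609814.
NOK growth factor: e^(0.0606×1) = 1.0624738.
Hence g_CHF = 1.1056133.
Take logs: ln 1.1056133 / 1 = 0.100400, so 10.04%.

10.04%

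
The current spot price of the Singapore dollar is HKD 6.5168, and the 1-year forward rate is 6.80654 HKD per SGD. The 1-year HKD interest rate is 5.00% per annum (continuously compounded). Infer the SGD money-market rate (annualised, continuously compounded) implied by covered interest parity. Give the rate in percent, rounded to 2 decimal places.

T = 1 year.
CIP gives F = S · g_HKD/g_SGD, so g_HKD/g_SGD = 6.80654/6.5168 = 1.0444605.
HKD growth factor: e^(0.0500×1) = 1.0512711.
Hence g_SGD = 1.0065207.
Take logs: ln 1.0065207 / 1 = 0.006500, so 0.65%.

0.65%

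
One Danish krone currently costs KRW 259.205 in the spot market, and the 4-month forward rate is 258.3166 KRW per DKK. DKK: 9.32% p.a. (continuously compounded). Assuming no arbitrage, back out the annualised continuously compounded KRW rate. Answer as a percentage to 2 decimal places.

T = 4/12 years.
By CIP, F/S equals the KRW-to-DKK growth ratio: 258.3166/259.205 = 0.9965726.
DKK growth factor: e^(0.0932×4/12) = 1.0315543.
Hence g_KRW = 1.0280188.
Take logs: ln 1.0280188 / (4/12) = 0.082900, so 8.29%.

8.29%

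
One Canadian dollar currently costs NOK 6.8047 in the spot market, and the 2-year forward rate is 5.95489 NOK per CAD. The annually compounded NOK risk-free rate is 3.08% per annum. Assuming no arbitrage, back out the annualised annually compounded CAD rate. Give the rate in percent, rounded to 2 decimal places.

10.19%

T = 2 years.
F/S = 5.95489/6.8047 = 0.8751143 = (growth of NOK) / (growth of CAD).
The NOK side grows by (1 + 0.0308)^2 = 1.0625486.
So the CAD growth factor = 1.2141827.
r = 1.2141827^(1/2) − 1 = 0.101900 → 10.19%.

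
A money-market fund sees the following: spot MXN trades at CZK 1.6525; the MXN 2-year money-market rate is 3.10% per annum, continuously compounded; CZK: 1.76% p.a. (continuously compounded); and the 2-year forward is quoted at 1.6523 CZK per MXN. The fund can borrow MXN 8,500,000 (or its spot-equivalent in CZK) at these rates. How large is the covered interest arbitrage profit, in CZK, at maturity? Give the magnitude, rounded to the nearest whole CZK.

CZK 393,389

T = 2 years.
Invest the MXN and cover forward: 8,500,000 × 1.0639623447 × 1.6523 = CZK 14,942,872.35.
Convert at spot and invest in CZK: 8,500,000 × 1.6525 × 1.0358268535 = CZK 14,549,482.94.
The quoted forward overvalues MXN, so borrow CZK, buy MXN at spot, deposit the MXN at 3.10%, and sell the proceeds forward at 1.6523.
Profit = 14,942,872.35 − 14,549,482.94 = CZK 393,389.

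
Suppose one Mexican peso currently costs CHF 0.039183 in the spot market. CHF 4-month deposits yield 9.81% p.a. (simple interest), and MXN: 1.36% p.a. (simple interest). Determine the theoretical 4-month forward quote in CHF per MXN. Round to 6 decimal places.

0.040282

T = 4/12 years.
CHF accumulates by 1 + 0.0981×4/12 = 1.032700.
MXN accumulates by 1 + 0.0136×4/12 = 1.0045333.
Forward (CHF per MXN) = 0.039183 × 1.032700 / 1.0045333 = 0.04028168.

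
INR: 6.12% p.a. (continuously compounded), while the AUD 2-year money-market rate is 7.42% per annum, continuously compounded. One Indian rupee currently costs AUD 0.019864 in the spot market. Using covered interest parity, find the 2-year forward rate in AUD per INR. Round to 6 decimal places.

T = 2 years.
Growth of 1 AUD over T: e^(0.0742×2) = 1.1599768.
INR growth factor: e^(0.0612×2) = 1.1302061.
So F = 0.019864 × 1.1599768 / 1.1302061 = 0.02038724 (AUD/INR).

0.020387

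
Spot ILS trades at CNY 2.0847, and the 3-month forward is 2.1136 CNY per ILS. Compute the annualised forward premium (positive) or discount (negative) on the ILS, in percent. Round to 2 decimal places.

T = 3/12 years.
Period premium: (2.1136 − 2.0847)/2.0847 = 0.0138629.
×(1/T) gives 5.55% p.a.

+5.55%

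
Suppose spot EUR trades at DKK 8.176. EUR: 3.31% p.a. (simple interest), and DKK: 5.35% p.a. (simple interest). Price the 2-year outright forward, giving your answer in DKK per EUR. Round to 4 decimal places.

8.4889

T = 2 years.
DKK growth factor: 1 + 0.0535×2 = 1.107000.
EUR growth factor: 1 + 0.0331×2 = 1.066200.
Forward (DKK per EUR) = 8.176 × 1.107000 / 1.066200 = 8.488869.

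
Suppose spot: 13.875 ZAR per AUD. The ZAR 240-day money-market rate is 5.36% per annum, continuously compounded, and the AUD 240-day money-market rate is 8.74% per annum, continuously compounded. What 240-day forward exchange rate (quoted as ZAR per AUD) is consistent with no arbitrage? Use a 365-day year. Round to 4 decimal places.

13.5700

T = 240/365 years.
Growth of 1 ZAR over T: e^(0.0536×240/365) = 1.03587226.
AUD growth factor: e^(0.0874×240/365) = 1.0591519.
CIP: F = S · (grow ZAR)/(grow AUD) = 13.875 × 1.03587226/1.0591519 = 13.570034 ZAR per AUD.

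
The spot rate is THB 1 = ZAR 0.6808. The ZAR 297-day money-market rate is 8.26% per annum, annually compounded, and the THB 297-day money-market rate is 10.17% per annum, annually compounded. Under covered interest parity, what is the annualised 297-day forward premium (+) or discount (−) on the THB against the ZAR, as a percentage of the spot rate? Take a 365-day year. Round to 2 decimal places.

T = 297/365 years.
CIP forward (ZAR per THB) = 0.6808 × 1.0667105/1.0819991 = 0.6711803.
(F − S)/S ÷ T = (0.6711803 − 0.6808)/0.6808/(297/365) = -0.017365 → -1.74%.

-1.74%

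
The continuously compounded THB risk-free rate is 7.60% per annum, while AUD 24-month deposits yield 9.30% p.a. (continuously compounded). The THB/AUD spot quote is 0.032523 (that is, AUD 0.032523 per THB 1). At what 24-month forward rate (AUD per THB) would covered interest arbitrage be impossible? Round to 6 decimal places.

T = 2 years.
AUD accumulates by e^(0.0930×2) = 1.2044223.
THB accumulates by e^(0.0760×2) = 1.1641602.
CIP: F = S · (grow AUD)/(grow THB) = 0.032523 × 1.2044223/1.1641602 = 0.03364780 AUD per THB.

0.033648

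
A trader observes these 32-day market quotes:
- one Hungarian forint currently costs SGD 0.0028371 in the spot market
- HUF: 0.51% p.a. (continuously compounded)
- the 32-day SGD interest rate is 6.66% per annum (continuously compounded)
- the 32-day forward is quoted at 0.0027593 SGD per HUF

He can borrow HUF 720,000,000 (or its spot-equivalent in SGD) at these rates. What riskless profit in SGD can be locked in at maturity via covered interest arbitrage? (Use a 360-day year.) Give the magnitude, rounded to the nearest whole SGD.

T = 32/360 years.
Keep in HUF, deliver into the forward: 720,000,000·1.000453436·0.0027593 = SGD 1,987,596.84.
Swap to SGD now, deposit: 720,000,000·0.0028371·1.005937558 = SGD 2,054,840.72.
The quoted forward undervalues HUF, so borrow HUF, convert to SGD at spot, deposit the SGD at 6.66%, and buy HUF forward at 0.0027593 to cover the loan.
Arbitrage profit = |1,987,596.84 − 2,054,840.72| = SGD 67,244.

SGD 67,244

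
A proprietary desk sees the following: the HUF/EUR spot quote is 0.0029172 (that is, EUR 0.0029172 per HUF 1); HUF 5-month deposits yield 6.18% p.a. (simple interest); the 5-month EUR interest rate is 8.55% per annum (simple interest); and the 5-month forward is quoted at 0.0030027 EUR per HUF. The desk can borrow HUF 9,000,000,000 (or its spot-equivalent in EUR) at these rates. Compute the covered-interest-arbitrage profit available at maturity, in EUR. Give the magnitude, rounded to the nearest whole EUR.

EUR 530,048

T = 5/12 years.
Route A — deposit HUF, sell forward: 9,000,000,000 × 1.025750 × 0.0030027 = EUR 27,720,175.73.
Route B — convert at spot, deposit EUR: 9,000,000,000 × 0.0029172 × 1.035625 = EUR 27,190,127.25.
The quoted forward overvalues HUF, so borrow EUR, buy HUF at spot, deposit the HUF at 6.18%, and sell the proceeds forward at 0.0030027.
Profit = 27,720,175.73 − 27,190,127.25 = EUR 530,048.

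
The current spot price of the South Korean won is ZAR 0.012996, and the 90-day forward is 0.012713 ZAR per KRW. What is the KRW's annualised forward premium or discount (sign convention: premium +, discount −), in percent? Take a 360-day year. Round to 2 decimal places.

-8.71%

T = 90/360 years.
Period premium: (0.012713 − 0.012996)/0.012996 = -0.0217759.
×(1/T) gives -8.71% p.a.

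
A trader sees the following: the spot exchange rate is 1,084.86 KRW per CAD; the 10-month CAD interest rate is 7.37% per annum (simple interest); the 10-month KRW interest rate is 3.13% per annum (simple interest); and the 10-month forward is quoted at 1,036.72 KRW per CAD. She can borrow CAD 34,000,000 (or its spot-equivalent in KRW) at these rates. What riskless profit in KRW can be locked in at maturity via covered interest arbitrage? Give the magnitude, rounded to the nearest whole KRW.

T = 10/12 years.
Keep in CAD, deliver into the forward: 34,000,000·1.061416666667·1036.72 = KRW 37,413,324,146.68.
Swap to KRW now, deposit: 34,000,000·1084.86·1.026083333333 = KRW 37,847,330,009.99.
The quoted forward undervalues CAD, so borrow CAD, convert to KRW at spot, deposit the KRW at 3.13%, and buy CAD forward at 1,036.72 to cover the loan.
Profit = 37,847,330,009.99 − 37,413,324,146.68 = KRW 434,005,863.

KRW 434,005,863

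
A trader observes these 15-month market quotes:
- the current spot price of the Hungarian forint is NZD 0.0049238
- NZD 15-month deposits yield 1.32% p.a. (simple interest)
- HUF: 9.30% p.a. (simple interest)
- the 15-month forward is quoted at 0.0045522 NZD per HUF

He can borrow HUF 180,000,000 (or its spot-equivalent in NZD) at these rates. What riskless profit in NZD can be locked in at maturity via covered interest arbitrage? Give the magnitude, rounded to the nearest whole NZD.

T = 15/12 years.
Route A — deposit HUF, sell forward: 180,000,000 × 1.116250 × 0.0045522 = NZD 914,650.79.
Route B — convert at spot, deposit NZD: 180,000,000 × 0.0049238 × 1.016500 = NZD 900,907.69.
The quoted forward overvalues HUF, so borrow NZD, buy HUF at spot, deposit the HUF at 9.30%, and sell the proceeds forward at 0.0045522.
Profit = 914,650.79 − 900,907.69 = NZD 13,743.

NZD 13,743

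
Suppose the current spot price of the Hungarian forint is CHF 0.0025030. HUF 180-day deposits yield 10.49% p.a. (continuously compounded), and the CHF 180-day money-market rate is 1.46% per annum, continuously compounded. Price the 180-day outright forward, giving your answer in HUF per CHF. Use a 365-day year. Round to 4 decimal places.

417.7139

T = 180/365 years.
CHF growth factor: e^(0.0146×180/365) = 1.007225982.
HUF growth factor: e^(0.1049×180/365) = 1.053092956.
Forward (CHF per HUF) = 0.002503 × 1.007225982 / 1.053092956 = 0.00239398300.
Invert for HUF per CHF: 1 / 0.00239398300 = 417.7139.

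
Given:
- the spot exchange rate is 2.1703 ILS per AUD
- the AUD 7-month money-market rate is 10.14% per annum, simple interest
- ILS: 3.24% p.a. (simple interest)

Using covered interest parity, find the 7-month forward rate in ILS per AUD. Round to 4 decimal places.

2.0878

T = 7/12 years.
Growth of 1 ILS over T: 1 + 0.0324×7/12 = 1.018900.
AUD growth factor: 1 + 0.1014×7/12 = 1.059150.
Forward (ILS per AUD) = 2.1703 × 1.018900 / 1.059150 = 2.087824.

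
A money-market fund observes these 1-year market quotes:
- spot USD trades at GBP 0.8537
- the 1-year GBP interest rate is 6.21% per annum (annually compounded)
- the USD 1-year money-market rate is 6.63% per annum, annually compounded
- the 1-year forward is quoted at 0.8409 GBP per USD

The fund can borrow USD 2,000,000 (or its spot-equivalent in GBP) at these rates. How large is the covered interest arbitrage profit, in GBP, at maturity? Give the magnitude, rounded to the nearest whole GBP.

GBP 20,126

T = 1 year.
Route A — deposit USD, sell forward: 2,000,000 × 1.066300 × 0.8409 = GBP 1,793,303.34.
Route B — convert at spot, deposit GBP: 2,000,000 × 0.8537 × 1.062100 = GBP 1,813,429.54.
The quoted forward undervalues USD, so borrow USD, convert to GBP at spot, deposit the GBP at 6.21%, and buy USD forward at 0.8409 to cover the loan.
Arbitrage profit = |1,793,303.34 − 1,813,429.54| = GBP 20,126.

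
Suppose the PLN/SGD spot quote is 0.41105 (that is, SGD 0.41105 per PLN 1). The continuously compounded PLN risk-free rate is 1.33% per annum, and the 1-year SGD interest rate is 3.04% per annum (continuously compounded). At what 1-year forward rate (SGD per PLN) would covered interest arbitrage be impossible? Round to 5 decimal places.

0.41814

T = 1 year.
SGD growth factor: e^(0.0304×1) = 1.0308668.
PLN accumulates by e^(0.0133×1) = 1.0133888.
CIP: F = S · (grow SGD)/(grow PLN) = 0.41105 × 1.0308668/1.0133888 = 0.4181394 SGD per PLN.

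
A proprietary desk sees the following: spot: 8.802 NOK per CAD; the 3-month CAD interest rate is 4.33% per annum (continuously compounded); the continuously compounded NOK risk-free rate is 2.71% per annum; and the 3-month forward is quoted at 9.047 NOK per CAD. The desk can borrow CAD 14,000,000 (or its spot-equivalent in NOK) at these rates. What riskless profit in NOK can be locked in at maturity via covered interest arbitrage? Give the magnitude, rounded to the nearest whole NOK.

T = 3/12 years.
Invest the CAD and cover forward: 14,000,000 × 1.0108838023 × 9.047 = NOK 128,036,520.63.
Convert at spot and invest in NOK: 14,000,000 × 8.802 × 1.00679800223 = NOK 124,065,704.22.
The quoted forward overvalues CAD, so borrow NOK, buy CAD at spot, deposit the CAD at 4.33%, and sell the proceeds forward at 9.047.
Arbitrage profit = |128,036,520.63 − 124,065,704.22| = NOK 3,970,816.

NOK 3,970,816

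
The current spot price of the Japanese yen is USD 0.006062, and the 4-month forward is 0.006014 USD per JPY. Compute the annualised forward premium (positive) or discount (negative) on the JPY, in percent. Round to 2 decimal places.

T = 4/12 years.
Period premium: (0.006014 − 0.006062)/0.006062 = -0.0079182.
Per annum: -0.0079182 / (4/12) = -0.023755 = -2.38%.

-2.38%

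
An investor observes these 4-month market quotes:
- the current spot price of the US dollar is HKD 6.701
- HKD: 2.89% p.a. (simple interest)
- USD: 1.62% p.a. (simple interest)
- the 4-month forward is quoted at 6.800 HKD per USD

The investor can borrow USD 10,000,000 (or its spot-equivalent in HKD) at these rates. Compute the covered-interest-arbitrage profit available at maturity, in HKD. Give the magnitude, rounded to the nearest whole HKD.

T = 4/12 years.
Keep in USD, deliver into the forward: 10,000,000·1.005400·6.800 = HKD 68,367,200.00.
Swap to HKD now, deposit: 10,000,000·6.701·1.0096333333 = HKD 67,655,529.66.
The quoted forward overvalues USD, so borrow HKD, buy USD at spot, deposit the USD at 1.62%, and sell the proceeds forward at 6.800.
The gap between the two covered legs is HKD 711,670.

HKD 711,670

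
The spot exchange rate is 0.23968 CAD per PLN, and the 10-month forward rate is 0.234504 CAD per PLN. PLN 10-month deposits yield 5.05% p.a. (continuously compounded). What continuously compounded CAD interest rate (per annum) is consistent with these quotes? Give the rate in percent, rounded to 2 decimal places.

T = 10/12 years.
CIP gives F = S · g_CAD/g_PLN, so g_CAD/g_PLN = 0.234504/0.23968 = 0.9784045.
PLN growth factor: e^(0.0505×10/12) = 1.0429814.
Hence g_CAD = 1.0204577.
Take logs: ln 1.0204577 / (10/12) = 0.024302, so 2.43%.

2.43%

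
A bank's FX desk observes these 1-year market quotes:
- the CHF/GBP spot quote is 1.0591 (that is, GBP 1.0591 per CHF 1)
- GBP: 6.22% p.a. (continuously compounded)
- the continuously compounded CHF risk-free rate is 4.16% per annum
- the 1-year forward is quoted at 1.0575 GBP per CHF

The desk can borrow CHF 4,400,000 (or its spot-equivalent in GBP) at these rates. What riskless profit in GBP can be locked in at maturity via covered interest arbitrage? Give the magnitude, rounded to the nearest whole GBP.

T = 1 year.
Invest the CHF and cover forward: 4,400,000 × 1.042477404 × 1.0575 = GBP 4,850,647.36.
Convert at spot and invest in GBP: 4,400,000 × 1.0591 × 1.064175158 = GBP 4,959,098.80.
The quoted forward undervalues CHF, so borrow CHF, convert to GBP at spot, deposit the GBP at 6.22%, and buy CHF forward at 1.0575 to cover the loan.
The gap between the two covered legs is GBP 108,451.

GBP 108,451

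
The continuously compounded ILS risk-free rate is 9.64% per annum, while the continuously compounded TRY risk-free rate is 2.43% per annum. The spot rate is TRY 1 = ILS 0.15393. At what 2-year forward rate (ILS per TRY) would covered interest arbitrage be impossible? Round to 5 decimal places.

0.17781

T = 2 years.
Growth of 1 ILS over T: e^(0.0964×2) = 1.2126402.
TRY accumulates by e^(0.0243×2) = 1.0498003.
So F = 0.15393 × 1.2126402 / 1.0498003 = 0.1778069 (ILS/TRY).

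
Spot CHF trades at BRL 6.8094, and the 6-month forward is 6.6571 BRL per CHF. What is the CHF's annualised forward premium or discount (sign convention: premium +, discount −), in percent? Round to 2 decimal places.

T = 6/12 years.
CHF trades forward at -2.23661% vs spot over the period.
Per annum: -0.0223661 / (6/12) = -0.044732 = -4.47%.

-4.47%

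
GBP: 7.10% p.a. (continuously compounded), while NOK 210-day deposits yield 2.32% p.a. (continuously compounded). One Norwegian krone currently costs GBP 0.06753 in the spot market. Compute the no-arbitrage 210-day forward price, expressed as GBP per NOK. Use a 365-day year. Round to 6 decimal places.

0.069413

T = 210/365 years.
GBP growth factor: e^(0.0710×210/365) = 1.0416951.
Growth of 1 NOK over T: e^(0.0232×210/365) = 1.0134374.
Forward (GBP per NOK) = 0.06753 × 1.0416951 / 1.0134374 = 0.06941294.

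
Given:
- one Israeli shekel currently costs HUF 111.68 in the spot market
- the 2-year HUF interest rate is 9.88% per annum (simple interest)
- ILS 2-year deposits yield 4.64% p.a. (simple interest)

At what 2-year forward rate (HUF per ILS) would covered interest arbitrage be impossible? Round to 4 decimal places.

122.3902

T = 2 years.
HUF accumulates by 1 + 0.0988×2 = 1.197600.
ILS growth factor: 1 + 0.0464×2 = 1.092800.
Forward (HUF per ILS) = 111.68 × 1.197600 / 1.092800 = 122.390161.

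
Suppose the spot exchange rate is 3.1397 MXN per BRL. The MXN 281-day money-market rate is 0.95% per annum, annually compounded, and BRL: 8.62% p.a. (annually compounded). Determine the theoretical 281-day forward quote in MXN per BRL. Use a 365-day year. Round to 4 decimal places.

T = 281/365 years.
MXN accumulates by (1 + 0.0095)^(281/365) = 1.0073057.
BRL accumulates by (1 + 0.0862)^(281/365) = 1.0657262.
Forward (MXN per BRL) = 3.1397 × 1.0073057 / 1.0657262 = 2.967589.

2.9676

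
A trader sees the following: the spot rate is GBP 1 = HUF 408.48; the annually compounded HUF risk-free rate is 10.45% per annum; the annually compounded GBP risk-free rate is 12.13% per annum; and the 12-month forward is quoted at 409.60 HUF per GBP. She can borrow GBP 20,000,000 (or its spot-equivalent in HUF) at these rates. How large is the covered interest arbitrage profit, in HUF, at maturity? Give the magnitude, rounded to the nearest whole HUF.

HUF 162,366,400

T = 1 year.
Invest the GBP and cover forward: 20,000,000 × 1.121300 × 409.60 = HUF 9,185,689,600.00.
Convert at spot and invest in HUF: 20,000,000 × 408.48 × 1.104500 = HUF 9,023,323,200.00.
The quoted forward overvalues GBP, so borrow HUF, buy GBP at spot, deposit the GBP at 12.13%, and sell the proceeds forward at 409.60.
Arbitrage profit = |9,185,689,600.00 − 9,023,323,200.00| = HUF 162,366,400.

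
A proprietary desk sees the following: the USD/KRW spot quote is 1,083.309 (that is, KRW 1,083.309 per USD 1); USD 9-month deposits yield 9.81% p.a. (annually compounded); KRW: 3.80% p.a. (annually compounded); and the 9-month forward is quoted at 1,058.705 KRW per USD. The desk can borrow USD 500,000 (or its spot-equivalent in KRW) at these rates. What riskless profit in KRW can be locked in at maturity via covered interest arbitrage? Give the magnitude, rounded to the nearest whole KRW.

KRW 10,821,066

T = 9/12 years.
Invest the USD and cover forward: 500,000 × 1.07270775092 × 1058.705 = KRW 567,840,529.72.
Convert at spot and invest in KRW: 500,000 × 1083.309 × 1.02836672372 = KRW 557,019,463.55.
The quoted forward overvalues USD, so borrow KRW, buy USD at spot, deposit the USD at 9.81%, and sell the proceeds forward at 1,058.705.
Arbitrage profit = |567,840,529.72 − 557,019,463.55| = KRW 10,821,066.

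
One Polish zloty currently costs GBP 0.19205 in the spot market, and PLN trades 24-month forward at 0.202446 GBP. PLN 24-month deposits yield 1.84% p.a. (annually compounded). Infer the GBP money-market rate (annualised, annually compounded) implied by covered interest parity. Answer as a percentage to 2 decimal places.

T = 2 years.
CIP gives F = S · g_GBP/g_PLN, so g_GBP/g_PLN = 0.202446/0.19205 = 1.0541317.
PLN growth factor: (1 + 0.0184)^2 = 1.0371386.
That pins the GBP growth at 1.0932807.
r = 1.0932807^(1/2) − 1 = 0.045601 → 4.56%.

4.56%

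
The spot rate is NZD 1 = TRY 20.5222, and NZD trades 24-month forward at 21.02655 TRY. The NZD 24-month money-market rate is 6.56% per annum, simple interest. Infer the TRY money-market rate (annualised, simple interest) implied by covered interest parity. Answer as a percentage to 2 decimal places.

T = 2 years.
By CIP, F/S equals the TRY-to-NZD growth ratio: 21.02655/20.5222 = 1.0245758.
The NZD side grows by 1 + 0.0656×2 = 1.131200.
Hence g_TRY = 1.1590001.
r = (1.1590001 − 1)/2 = 0.079500 → 7.95%.

7.95%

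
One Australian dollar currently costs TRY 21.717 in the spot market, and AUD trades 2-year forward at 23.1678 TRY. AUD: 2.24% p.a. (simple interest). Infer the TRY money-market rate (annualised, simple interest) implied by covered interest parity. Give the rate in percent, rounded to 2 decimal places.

5.73%

T = 2 years.
By CIP, F/S equals the TRY-to-AUD growth ratio: 23.1678/21.717 = 1.0668048.
The AUD side grows by 1 + 0.0224×2 = 1.044800.
Hence g_TRY = 1.1145977.
(1.1145977 − 1)/T = 0.057299, i.e. 5.73%.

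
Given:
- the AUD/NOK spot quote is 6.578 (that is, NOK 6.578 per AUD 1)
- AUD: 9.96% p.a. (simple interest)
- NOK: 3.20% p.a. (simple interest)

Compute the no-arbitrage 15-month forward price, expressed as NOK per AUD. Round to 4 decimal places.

T = 15/12 years.
NOK accumulates by 1 + 0.0320×15/12 = 1.040000.
AUD accumulates by 1 + 0.0996×15/12 = 1.124500.
CIP: F = S · (grow NOK)/(grow AUD) = 6.578 × 1.040000/1.124500 = 6.083699 NOK per AUD.

6.0837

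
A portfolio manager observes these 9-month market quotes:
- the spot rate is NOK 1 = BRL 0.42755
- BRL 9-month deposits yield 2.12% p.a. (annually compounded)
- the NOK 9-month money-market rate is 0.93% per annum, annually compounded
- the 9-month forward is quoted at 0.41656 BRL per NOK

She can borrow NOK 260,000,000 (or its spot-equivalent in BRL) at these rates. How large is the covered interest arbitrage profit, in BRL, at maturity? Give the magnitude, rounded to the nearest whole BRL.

T = 9/12 years.
Route A — deposit NOK, sell forward: 260,000,000 × 1.00696692282 × 0.41656 = BRL 109,060,156.76.
Route B — convert at spot, deposit BRL: 260,000,000 × 0.42755 × 1.01585823281 = BRL 112,925,848.73.
The quoted forward undervalues NOK, so borrow NOK, convert to BRL at spot, deposit the BRL at 2.12%, and buy NOK forward at 0.41656 to cover the loan.
Arbitrage profit = |109,060,156.76 − 112,925,848.73| = BRL 3,865,692.

BRL 3,865,692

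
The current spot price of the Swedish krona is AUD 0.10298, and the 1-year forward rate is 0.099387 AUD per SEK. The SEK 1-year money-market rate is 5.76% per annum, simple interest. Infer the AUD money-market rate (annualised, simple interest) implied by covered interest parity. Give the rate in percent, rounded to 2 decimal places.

2.07%

T = 1 year.
CIP gives F = S · g_AUD/g_SEK, so g_AUD/g_SEK = 0.099387/0.10298 = 0.9651097.
The SEK side grows by 1 + 0.0576×1 = 1.057600.
That pins the AUD growth at 1.020700.
(1.020700 − 1)/T = 0.020700, i.e. 2.07%.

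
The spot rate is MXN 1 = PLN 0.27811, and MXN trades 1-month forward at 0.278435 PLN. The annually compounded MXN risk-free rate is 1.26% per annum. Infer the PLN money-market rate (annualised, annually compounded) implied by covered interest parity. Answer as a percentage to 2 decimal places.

T = 1/12 years.
By CIP, F/S equals the PLN-to-MXN growth ratio: 0.278435/0.27811 = 1.0011686.
The MXN side grows by (1 + 0.0126)^(1/12) = 1.001044.
Hence g_PLN = 1.0022138.
Annualise: 1.0022138^(12/1) − 1 = 0.026891 = 2.69%.

2.69%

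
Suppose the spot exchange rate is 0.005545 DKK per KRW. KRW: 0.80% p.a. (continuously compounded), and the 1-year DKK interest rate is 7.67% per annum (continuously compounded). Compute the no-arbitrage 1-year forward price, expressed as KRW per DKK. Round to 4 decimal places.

168.3691

T = 1 year.
DKK growth factor: e^(0.0767×1) = 1.079718112.
KRW growth factor: e^(0.0080×1) = 1.008032086.
CIP: F = S · (grow DKK)/(grow KRW) = 0.005545 × 1.079718112/1.008032086 = 0.00593933171 DKK per KRW.
Quoted the other way: 1/0.00593933171 = 168.3691 KRW per DKK.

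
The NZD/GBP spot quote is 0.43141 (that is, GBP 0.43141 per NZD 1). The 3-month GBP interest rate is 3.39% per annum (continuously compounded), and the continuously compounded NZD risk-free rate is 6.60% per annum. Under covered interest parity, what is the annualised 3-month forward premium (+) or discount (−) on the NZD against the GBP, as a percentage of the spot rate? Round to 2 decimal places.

T = 3/12 years.
F = S · g_GBP/g_NZD = 0.43141 × 1.008511/1.0166369 = 0.42796177.
(F − S)/S ÷ T = (0.42796177 − 0.43141)/0.43141/(3/12) = -0.031972 → -3.20%.

-3.20%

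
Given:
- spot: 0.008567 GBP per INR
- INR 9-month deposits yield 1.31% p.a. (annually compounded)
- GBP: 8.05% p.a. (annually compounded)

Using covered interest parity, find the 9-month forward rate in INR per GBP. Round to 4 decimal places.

T = 9/12 years.
GBP growth factor: (1 + 0.0805)^(9/12) = 1.059786977.
INR accumulates by (1 + 0.0131)^(9/12) = 1.009808999.
CIP: F = S · (grow GBP)/(grow INR) = 0.008567 × 1.059786977/1.009808999 = 0.00899100230 GBP per INR.
Quoted the other way: 1/0.00899100230 = 111.2223 INR per GBP.

111.2223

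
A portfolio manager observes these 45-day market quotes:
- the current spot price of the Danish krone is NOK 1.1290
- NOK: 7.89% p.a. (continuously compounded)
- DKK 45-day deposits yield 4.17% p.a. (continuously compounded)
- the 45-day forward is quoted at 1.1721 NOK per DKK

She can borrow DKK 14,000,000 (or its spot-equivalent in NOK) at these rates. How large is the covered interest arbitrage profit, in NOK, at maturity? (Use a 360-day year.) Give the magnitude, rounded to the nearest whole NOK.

NOK 532,499

T = 45/360 years.
Route A — deposit DKK, sell forward: 14,000,000 × 1.0052261087 × 1.1721 = NOK 16,495,157.31.
Route B — convert at spot, deposit NOK: 14,000,000 × 1.1290 × 1.0099112947 = NOK 15,962,657.92.
The quoted forward overvalues DKK, so borrow NOK, buy DKK at spot, deposit the DKK at 4.17%, and sell the proceeds forward at 1.1721.
Arbitrage profit = |16,495,157.31 − 15,962,657.92| = NOK 532,499.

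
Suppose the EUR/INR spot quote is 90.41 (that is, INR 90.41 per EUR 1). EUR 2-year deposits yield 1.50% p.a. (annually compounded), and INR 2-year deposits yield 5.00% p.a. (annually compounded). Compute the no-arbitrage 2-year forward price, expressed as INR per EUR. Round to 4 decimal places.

T = 2 years.
INR growth factor: (1 + 0.0500)^2 = 1.102500.
Growth of 1 EUR over T: (1 + 0.0150)^2 = 1.030225.
So F = 90.41 × 1.102500 / 1.030225 = 96.752675 (INR/EUR).

96.7527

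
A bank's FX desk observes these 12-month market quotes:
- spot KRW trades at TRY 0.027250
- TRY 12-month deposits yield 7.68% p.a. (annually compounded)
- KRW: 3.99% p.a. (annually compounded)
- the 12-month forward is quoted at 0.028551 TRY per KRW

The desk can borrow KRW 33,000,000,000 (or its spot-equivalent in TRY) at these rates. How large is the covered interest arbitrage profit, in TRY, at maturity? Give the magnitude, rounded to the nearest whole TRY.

TRY 11,463,702

T = 1 year.
Invest the KRW and cover forward: 33,000,000,000 × 1.039900 × 0.028551 = TRY 979,776,101.70.
Convert at spot and invest in TRY: 33,000,000,000 × 0.027250 × 1.076800 = TRY 968,312,400.00.
The quoted forward overvalues KRW, so borrow TRY, buy KRW at spot, deposit the KRW at 3.99%, and sell the proceeds forward at 0.028551.
Profit = 979,776,101.70 − 968,312,400.00 = TRY 11,463,702.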